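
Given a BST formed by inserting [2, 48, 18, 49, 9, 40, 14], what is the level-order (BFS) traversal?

Tree insertion order: [2, 48, 18, 49, 9, 40, 14]
Tree (level-order array): [2, None, 48, 18, 49, 9, 40, None, None, None, 14]
BFS from the root, enqueuing left then right child of each popped node:
  queue [2] -> pop 2, enqueue [48], visited so far: [2]
  queue [48] -> pop 48, enqueue [18, 49], visited so far: [2, 48]
  queue [18, 49] -> pop 18, enqueue [9, 40], visited so far: [2, 48, 18]
  queue [49, 9, 40] -> pop 49, enqueue [none], visited so far: [2, 48, 18, 49]
  queue [9, 40] -> pop 9, enqueue [14], visited so far: [2, 48, 18, 49, 9]
  queue [40, 14] -> pop 40, enqueue [none], visited so far: [2, 48, 18, 49, 9, 40]
  queue [14] -> pop 14, enqueue [none], visited so far: [2, 48, 18, 49, 9, 40, 14]
Result: [2, 48, 18, 49, 9, 40, 14]


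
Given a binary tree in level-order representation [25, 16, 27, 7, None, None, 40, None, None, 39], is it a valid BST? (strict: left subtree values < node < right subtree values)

Level-order array: [25, 16, 27, 7, None, None, 40, None, None, 39]
Validate using subtree bounds (lo, hi): at each node, require lo < value < hi,
then recurse left with hi=value and right with lo=value.
Preorder trace (stopping at first violation):
  at node 25 with bounds (-inf, +inf): OK
  at node 16 with bounds (-inf, 25): OK
  at node 7 with bounds (-inf, 16): OK
  at node 27 with bounds (25, +inf): OK
  at node 40 with bounds (27, +inf): OK
  at node 39 with bounds (27, 40): OK
No violation found at any node.
Result: Valid BST


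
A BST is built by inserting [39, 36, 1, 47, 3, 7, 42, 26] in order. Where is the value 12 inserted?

Starting tree (level order): [39, 36, 47, 1, None, 42, None, None, 3, None, None, None, 7, None, 26]
Insertion path: 39 -> 36 -> 1 -> 3 -> 7 -> 26
Result: insert 12 as left child of 26
Final tree (level order): [39, 36, 47, 1, None, 42, None, None, 3, None, None, None, 7, None, 26, 12]


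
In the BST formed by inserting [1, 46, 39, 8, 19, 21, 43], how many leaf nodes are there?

Tree built from: [1, 46, 39, 8, 19, 21, 43]
Tree (level-order array): [1, None, 46, 39, None, 8, 43, None, 19, None, None, None, 21]
Rule: A leaf has 0 children.
Per-node child counts:
  node 1: 1 child(ren)
  node 46: 1 child(ren)
  node 39: 2 child(ren)
  node 8: 1 child(ren)
  node 19: 1 child(ren)
  node 21: 0 child(ren)
  node 43: 0 child(ren)
Matching nodes: [21, 43]
Count of leaf nodes: 2


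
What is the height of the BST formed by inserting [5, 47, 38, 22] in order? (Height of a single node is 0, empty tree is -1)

Insertion order: [5, 47, 38, 22]
Tree (level-order array): [5, None, 47, 38, None, 22]
Compute height bottom-up (empty subtree = -1):
  height(22) = 1 + max(-1, -1) = 0
  height(38) = 1 + max(0, -1) = 1
  height(47) = 1 + max(1, -1) = 2
  height(5) = 1 + max(-1, 2) = 3
Height = 3


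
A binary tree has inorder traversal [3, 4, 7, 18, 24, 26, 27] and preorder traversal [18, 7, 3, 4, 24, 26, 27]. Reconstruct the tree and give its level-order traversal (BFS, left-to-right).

Inorder:  [3, 4, 7, 18, 24, 26, 27]
Preorder: [18, 7, 3, 4, 24, 26, 27]
Algorithm: preorder visits root first, so consume preorder in order;
for each root, split the current inorder slice at that value into
left-subtree inorder and right-subtree inorder, then recurse.
Recursive splits:
  root=18; inorder splits into left=[3, 4, 7], right=[24, 26, 27]
  root=7; inorder splits into left=[3, 4], right=[]
  root=3; inorder splits into left=[], right=[4]
  root=4; inorder splits into left=[], right=[]
  root=24; inorder splits into left=[], right=[26, 27]
  root=26; inorder splits into left=[], right=[27]
  root=27; inorder splits into left=[], right=[]
Reconstructed level-order: [18, 7, 24, 3, 26, 4, 27]


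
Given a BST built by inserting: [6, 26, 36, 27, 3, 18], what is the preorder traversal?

Tree insertion order: [6, 26, 36, 27, 3, 18]
Tree (level-order array): [6, 3, 26, None, None, 18, 36, None, None, 27]
Preorder traversal: [6, 3, 26, 18, 36, 27]


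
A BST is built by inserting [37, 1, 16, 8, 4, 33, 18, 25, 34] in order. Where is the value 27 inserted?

Starting tree (level order): [37, 1, None, None, 16, 8, 33, 4, None, 18, 34, None, None, None, 25]
Insertion path: 37 -> 1 -> 16 -> 33 -> 18 -> 25
Result: insert 27 as right child of 25
Final tree (level order): [37, 1, None, None, 16, 8, 33, 4, None, 18, 34, None, None, None, 25, None, None, None, 27]


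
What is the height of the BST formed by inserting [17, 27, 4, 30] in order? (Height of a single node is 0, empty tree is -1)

Insertion order: [17, 27, 4, 30]
Tree (level-order array): [17, 4, 27, None, None, None, 30]
Compute height bottom-up (empty subtree = -1):
  height(4) = 1 + max(-1, -1) = 0
  height(30) = 1 + max(-1, -1) = 0
  height(27) = 1 + max(-1, 0) = 1
  height(17) = 1 + max(0, 1) = 2
Height = 2


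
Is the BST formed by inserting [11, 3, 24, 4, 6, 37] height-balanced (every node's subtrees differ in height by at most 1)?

Tree (level-order array): [11, 3, 24, None, 4, None, 37, None, 6]
Definition: a tree is height-balanced if, at every node, |h(left) - h(right)| <= 1 (empty subtree has height -1).
Bottom-up per-node check:
  node 6: h_left=-1, h_right=-1, diff=0 [OK], height=0
  node 4: h_left=-1, h_right=0, diff=1 [OK], height=1
  node 3: h_left=-1, h_right=1, diff=2 [FAIL (|-1-1|=2 > 1)], height=2
  node 37: h_left=-1, h_right=-1, diff=0 [OK], height=0
  node 24: h_left=-1, h_right=0, diff=1 [OK], height=1
  node 11: h_left=2, h_right=1, diff=1 [OK], height=3
Node 3 violates the condition: |-1 - 1| = 2 > 1.
Result: Not balanced


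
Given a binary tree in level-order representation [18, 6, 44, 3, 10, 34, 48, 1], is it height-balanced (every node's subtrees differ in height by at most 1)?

Tree (level-order array): [18, 6, 44, 3, 10, 34, 48, 1]
Definition: a tree is height-balanced if, at every node, |h(left) - h(right)| <= 1 (empty subtree has height -1).
Bottom-up per-node check:
  node 1: h_left=-1, h_right=-1, diff=0 [OK], height=0
  node 3: h_left=0, h_right=-1, diff=1 [OK], height=1
  node 10: h_left=-1, h_right=-1, diff=0 [OK], height=0
  node 6: h_left=1, h_right=0, diff=1 [OK], height=2
  node 34: h_left=-1, h_right=-1, diff=0 [OK], height=0
  node 48: h_left=-1, h_right=-1, diff=0 [OK], height=0
  node 44: h_left=0, h_right=0, diff=0 [OK], height=1
  node 18: h_left=2, h_right=1, diff=1 [OK], height=3
All nodes satisfy the balance condition.
Result: Balanced


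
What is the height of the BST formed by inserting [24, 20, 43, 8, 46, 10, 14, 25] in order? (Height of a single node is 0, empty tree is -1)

Insertion order: [24, 20, 43, 8, 46, 10, 14, 25]
Tree (level-order array): [24, 20, 43, 8, None, 25, 46, None, 10, None, None, None, None, None, 14]
Compute height bottom-up (empty subtree = -1):
  height(14) = 1 + max(-1, -1) = 0
  height(10) = 1 + max(-1, 0) = 1
  height(8) = 1 + max(-1, 1) = 2
  height(20) = 1 + max(2, -1) = 3
  height(25) = 1 + max(-1, -1) = 0
  height(46) = 1 + max(-1, -1) = 0
  height(43) = 1 + max(0, 0) = 1
  height(24) = 1 + max(3, 1) = 4
Height = 4


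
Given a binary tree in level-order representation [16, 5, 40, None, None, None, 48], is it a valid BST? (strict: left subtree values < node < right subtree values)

Level-order array: [16, 5, 40, None, None, None, 48]
Validate using subtree bounds (lo, hi): at each node, require lo < value < hi,
then recurse left with hi=value and right with lo=value.
Preorder trace (stopping at first violation):
  at node 16 with bounds (-inf, +inf): OK
  at node 5 with bounds (-inf, 16): OK
  at node 40 with bounds (16, +inf): OK
  at node 48 with bounds (40, +inf): OK
No violation found at any node.
Result: Valid BST


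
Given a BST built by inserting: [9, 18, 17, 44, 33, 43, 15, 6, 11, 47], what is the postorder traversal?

Tree insertion order: [9, 18, 17, 44, 33, 43, 15, 6, 11, 47]
Tree (level-order array): [9, 6, 18, None, None, 17, 44, 15, None, 33, 47, 11, None, None, 43]
Postorder traversal: [6, 11, 15, 17, 43, 33, 47, 44, 18, 9]


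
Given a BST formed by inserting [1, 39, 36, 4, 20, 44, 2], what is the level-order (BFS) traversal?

Tree insertion order: [1, 39, 36, 4, 20, 44, 2]
Tree (level-order array): [1, None, 39, 36, 44, 4, None, None, None, 2, 20]
BFS from the root, enqueuing left then right child of each popped node:
  queue [1] -> pop 1, enqueue [39], visited so far: [1]
  queue [39] -> pop 39, enqueue [36, 44], visited so far: [1, 39]
  queue [36, 44] -> pop 36, enqueue [4], visited so far: [1, 39, 36]
  queue [44, 4] -> pop 44, enqueue [none], visited so far: [1, 39, 36, 44]
  queue [4] -> pop 4, enqueue [2, 20], visited so far: [1, 39, 36, 44, 4]
  queue [2, 20] -> pop 2, enqueue [none], visited so far: [1, 39, 36, 44, 4, 2]
  queue [20] -> pop 20, enqueue [none], visited so far: [1, 39, 36, 44, 4, 2, 20]
Result: [1, 39, 36, 44, 4, 2, 20]


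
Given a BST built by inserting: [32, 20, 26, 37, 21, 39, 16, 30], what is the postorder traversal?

Tree insertion order: [32, 20, 26, 37, 21, 39, 16, 30]
Tree (level-order array): [32, 20, 37, 16, 26, None, 39, None, None, 21, 30]
Postorder traversal: [16, 21, 30, 26, 20, 39, 37, 32]


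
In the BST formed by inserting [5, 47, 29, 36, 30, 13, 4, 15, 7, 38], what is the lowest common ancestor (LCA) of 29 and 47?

Tree insertion order: [5, 47, 29, 36, 30, 13, 4, 15, 7, 38]
Tree (level-order array): [5, 4, 47, None, None, 29, None, 13, 36, 7, 15, 30, 38]
In a BST, the LCA of p=29, q=47 is the first node v on the
root-to-leaf path with p <= v <= q (go left if both < v, right if both > v).
Walk from root:
  at 5: both 29 and 47 > 5, go right
  at 47: 29 <= 47 <= 47, this is the LCA
LCA = 47


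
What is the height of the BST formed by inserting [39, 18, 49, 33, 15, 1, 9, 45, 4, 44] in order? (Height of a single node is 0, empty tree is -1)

Insertion order: [39, 18, 49, 33, 15, 1, 9, 45, 4, 44]
Tree (level-order array): [39, 18, 49, 15, 33, 45, None, 1, None, None, None, 44, None, None, 9, None, None, 4]
Compute height bottom-up (empty subtree = -1):
  height(4) = 1 + max(-1, -1) = 0
  height(9) = 1 + max(0, -1) = 1
  height(1) = 1 + max(-1, 1) = 2
  height(15) = 1 + max(2, -1) = 3
  height(33) = 1 + max(-1, -1) = 0
  height(18) = 1 + max(3, 0) = 4
  height(44) = 1 + max(-1, -1) = 0
  height(45) = 1 + max(0, -1) = 1
  height(49) = 1 + max(1, -1) = 2
  height(39) = 1 + max(4, 2) = 5
Height = 5


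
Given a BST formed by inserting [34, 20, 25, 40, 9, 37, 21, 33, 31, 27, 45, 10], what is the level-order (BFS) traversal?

Tree insertion order: [34, 20, 25, 40, 9, 37, 21, 33, 31, 27, 45, 10]
Tree (level-order array): [34, 20, 40, 9, 25, 37, 45, None, 10, 21, 33, None, None, None, None, None, None, None, None, 31, None, 27]
BFS from the root, enqueuing left then right child of each popped node:
  queue [34] -> pop 34, enqueue [20, 40], visited so far: [34]
  queue [20, 40] -> pop 20, enqueue [9, 25], visited so far: [34, 20]
  queue [40, 9, 25] -> pop 40, enqueue [37, 45], visited so far: [34, 20, 40]
  queue [9, 25, 37, 45] -> pop 9, enqueue [10], visited so far: [34, 20, 40, 9]
  queue [25, 37, 45, 10] -> pop 25, enqueue [21, 33], visited so far: [34, 20, 40, 9, 25]
  queue [37, 45, 10, 21, 33] -> pop 37, enqueue [none], visited so far: [34, 20, 40, 9, 25, 37]
  queue [45, 10, 21, 33] -> pop 45, enqueue [none], visited so far: [34, 20, 40, 9, 25, 37, 45]
  queue [10, 21, 33] -> pop 10, enqueue [none], visited so far: [34, 20, 40, 9, 25, 37, 45, 10]
  queue [21, 33] -> pop 21, enqueue [none], visited so far: [34, 20, 40, 9, 25, 37, 45, 10, 21]
  queue [33] -> pop 33, enqueue [31], visited so far: [34, 20, 40, 9, 25, 37, 45, 10, 21, 33]
  queue [31] -> pop 31, enqueue [27], visited so far: [34, 20, 40, 9, 25, 37, 45, 10, 21, 33, 31]
  queue [27] -> pop 27, enqueue [none], visited so far: [34, 20, 40, 9, 25, 37, 45, 10, 21, 33, 31, 27]
Result: [34, 20, 40, 9, 25, 37, 45, 10, 21, 33, 31, 27]


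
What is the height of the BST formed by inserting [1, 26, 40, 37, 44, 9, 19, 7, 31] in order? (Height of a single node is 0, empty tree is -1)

Insertion order: [1, 26, 40, 37, 44, 9, 19, 7, 31]
Tree (level-order array): [1, None, 26, 9, 40, 7, 19, 37, 44, None, None, None, None, 31]
Compute height bottom-up (empty subtree = -1):
  height(7) = 1 + max(-1, -1) = 0
  height(19) = 1 + max(-1, -1) = 0
  height(9) = 1 + max(0, 0) = 1
  height(31) = 1 + max(-1, -1) = 0
  height(37) = 1 + max(0, -1) = 1
  height(44) = 1 + max(-1, -1) = 0
  height(40) = 1 + max(1, 0) = 2
  height(26) = 1 + max(1, 2) = 3
  height(1) = 1 + max(-1, 3) = 4
Height = 4


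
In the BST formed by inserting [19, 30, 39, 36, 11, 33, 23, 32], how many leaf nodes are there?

Tree built from: [19, 30, 39, 36, 11, 33, 23, 32]
Tree (level-order array): [19, 11, 30, None, None, 23, 39, None, None, 36, None, 33, None, 32]
Rule: A leaf has 0 children.
Per-node child counts:
  node 19: 2 child(ren)
  node 11: 0 child(ren)
  node 30: 2 child(ren)
  node 23: 0 child(ren)
  node 39: 1 child(ren)
  node 36: 1 child(ren)
  node 33: 1 child(ren)
  node 32: 0 child(ren)
Matching nodes: [11, 23, 32]
Count of leaf nodes: 3


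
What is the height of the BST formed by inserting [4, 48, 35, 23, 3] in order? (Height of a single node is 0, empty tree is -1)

Insertion order: [4, 48, 35, 23, 3]
Tree (level-order array): [4, 3, 48, None, None, 35, None, 23]
Compute height bottom-up (empty subtree = -1):
  height(3) = 1 + max(-1, -1) = 0
  height(23) = 1 + max(-1, -1) = 0
  height(35) = 1 + max(0, -1) = 1
  height(48) = 1 + max(1, -1) = 2
  height(4) = 1 + max(0, 2) = 3
Height = 3


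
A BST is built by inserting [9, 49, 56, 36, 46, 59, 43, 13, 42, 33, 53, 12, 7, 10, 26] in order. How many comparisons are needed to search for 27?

Search path for 27: 9 -> 49 -> 36 -> 13 -> 33 -> 26
Found: False
Comparisons: 6


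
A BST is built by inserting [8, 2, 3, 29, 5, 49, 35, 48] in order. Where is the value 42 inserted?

Starting tree (level order): [8, 2, 29, None, 3, None, 49, None, 5, 35, None, None, None, None, 48]
Insertion path: 8 -> 29 -> 49 -> 35 -> 48
Result: insert 42 as left child of 48
Final tree (level order): [8, 2, 29, None, 3, None, 49, None, 5, 35, None, None, None, None, 48, 42]


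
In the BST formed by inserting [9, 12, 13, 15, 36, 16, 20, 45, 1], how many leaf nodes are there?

Tree built from: [9, 12, 13, 15, 36, 16, 20, 45, 1]
Tree (level-order array): [9, 1, 12, None, None, None, 13, None, 15, None, 36, 16, 45, None, 20]
Rule: A leaf has 0 children.
Per-node child counts:
  node 9: 2 child(ren)
  node 1: 0 child(ren)
  node 12: 1 child(ren)
  node 13: 1 child(ren)
  node 15: 1 child(ren)
  node 36: 2 child(ren)
  node 16: 1 child(ren)
  node 20: 0 child(ren)
  node 45: 0 child(ren)
Matching nodes: [1, 20, 45]
Count of leaf nodes: 3


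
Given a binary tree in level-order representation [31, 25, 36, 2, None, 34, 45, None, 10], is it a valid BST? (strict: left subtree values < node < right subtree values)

Level-order array: [31, 25, 36, 2, None, 34, 45, None, 10]
Validate using subtree bounds (lo, hi): at each node, require lo < value < hi,
then recurse left with hi=value and right with lo=value.
Preorder trace (stopping at first violation):
  at node 31 with bounds (-inf, +inf): OK
  at node 25 with bounds (-inf, 31): OK
  at node 2 with bounds (-inf, 25): OK
  at node 10 with bounds (2, 25): OK
  at node 36 with bounds (31, +inf): OK
  at node 34 with bounds (31, 36): OK
  at node 45 with bounds (36, +inf): OK
No violation found at any node.
Result: Valid BST


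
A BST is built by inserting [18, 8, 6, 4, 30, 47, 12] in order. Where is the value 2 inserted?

Starting tree (level order): [18, 8, 30, 6, 12, None, 47, 4]
Insertion path: 18 -> 8 -> 6 -> 4
Result: insert 2 as left child of 4
Final tree (level order): [18, 8, 30, 6, 12, None, 47, 4, None, None, None, None, None, 2]


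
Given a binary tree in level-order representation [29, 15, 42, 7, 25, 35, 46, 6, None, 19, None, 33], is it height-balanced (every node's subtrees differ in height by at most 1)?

Tree (level-order array): [29, 15, 42, 7, 25, 35, 46, 6, None, 19, None, 33]
Definition: a tree is height-balanced if, at every node, |h(left) - h(right)| <= 1 (empty subtree has height -1).
Bottom-up per-node check:
  node 6: h_left=-1, h_right=-1, diff=0 [OK], height=0
  node 7: h_left=0, h_right=-1, diff=1 [OK], height=1
  node 19: h_left=-1, h_right=-1, diff=0 [OK], height=0
  node 25: h_left=0, h_right=-1, diff=1 [OK], height=1
  node 15: h_left=1, h_right=1, diff=0 [OK], height=2
  node 33: h_left=-1, h_right=-1, diff=0 [OK], height=0
  node 35: h_left=0, h_right=-1, diff=1 [OK], height=1
  node 46: h_left=-1, h_right=-1, diff=0 [OK], height=0
  node 42: h_left=1, h_right=0, diff=1 [OK], height=2
  node 29: h_left=2, h_right=2, diff=0 [OK], height=3
All nodes satisfy the balance condition.
Result: Balanced


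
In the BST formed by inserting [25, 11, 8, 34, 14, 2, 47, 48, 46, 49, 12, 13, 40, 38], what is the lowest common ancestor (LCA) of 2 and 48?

Tree insertion order: [25, 11, 8, 34, 14, 2, 47, 48, 46, 49, 12, 13, 40, 38]
Tree (level-order array): [25, 11, 34, 8, 14, None, 47, 2, None, 12, None, 46, 48, None, None, None, 13, 40, None, None, 49, None, None, 38]
In a BST, the LCA of p=2, q=48 is the first node v on the
root-to-leaf path with p <= v <= q (go left if both < v, right if both > v).
Walk from root:
  at 25: 2 <= 25 <= 48, this is the LCA
LCA = 25


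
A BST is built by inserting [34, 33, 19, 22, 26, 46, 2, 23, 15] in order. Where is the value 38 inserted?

Starting tree (level order): [34, 33, 46, 19, None, None, None, 2, 22, None, 15, None, 26, None, None, 23]
Insertion path: 34 -> 46
Result: insert 38 as left child of 46
Final tree (level order): [34, 33, 46, 19, None, 38, None, 2, 22, None, None, None, 15, None, 26, None, None, 23]


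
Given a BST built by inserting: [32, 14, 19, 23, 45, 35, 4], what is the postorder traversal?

Tree insertion order: [32, 14, 19, 23, 45, 35, 4]
Tree (level-order array): [32, 14, 45, 4, 19, 35, None, None, None, None, 23]
Postorder traversal: [4, 23, 19, 14, 35, 45, 32]


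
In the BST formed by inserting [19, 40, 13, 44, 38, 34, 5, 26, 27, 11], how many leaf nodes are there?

Tree built from: [19, 40, 13, 44, 38, 34, 5, 26, 27, 11]
Tree (level-order array): [19, 13, 40, 5, None, 38, 44, None, 11, 34, None, None, None, None, None, 26, None, None, 27]
Rule: A leaf has 0 children.
Per-node child counts:
  node 19: 2 child(ren)
  node 13: 1 child(ren)
  node 5: 1 child(ren)
  node 11: 0 child(ren)
  node 40: 2 child(ren)
  node 38: 1 child(ren)
  node 34: 1 child(ren)
  node 26: 1 child(ren)
  node 27: 0 child(ren)
  node 44: 0 child(ren)
Matching nodes: [11, 27, 44]
Count of leaf nodes: 3


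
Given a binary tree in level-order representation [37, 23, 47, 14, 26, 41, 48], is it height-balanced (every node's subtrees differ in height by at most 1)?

Tree (level-order array): [37, 23, 47, 14, 26, 41, 48]
Definition: a tree is height-balanced if, at every node, |h(left) - h(right)| <= 1 (empty subtree has height -1).
Bottom-up per-node check:
  node 14: h_left=-1, h_right=-1, diff=0 [OK], height=0
  node 26: h_left=-1, h_right=-1, diff=0 [OK], height=0
  node 23: h_left=0, h_right=0, diff=0 [OK], height=1
  node 41: h_left=-1, h_right=-1, diff=0 [OK], height=0
  node 48: h_left=-1, h_right=-1, diff=0 [OK], height=0
  node 47: h_left=0, h_right=0, diff=0 [OK], height=1
  node 37: h_left=1, h_right=1, diff=0 [OK], height=2
All nodes satisfy the balance condition.
Result: Balanced


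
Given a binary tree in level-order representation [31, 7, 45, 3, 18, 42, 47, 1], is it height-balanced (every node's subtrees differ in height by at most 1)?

Tree (level-order array): [31, 7, 45, 3, 18, 42, 47, 1]
Definition: a tree is height-balanced if, at every node, |h(left) - h(right)| <= 1 (empty subtree has height -1).
Bottom-up per-node check:
  node 1: h_left=-1, h_right=-1, diff=0 [OK], height=0
  node 3: h_left=0, h_right=-1, diff=1 [OK], height=1
  node 18: h_left=-1, h_right=-1, diff=0 [OK], height=0
  node 7: h_left=1, h_right=0, diff=1 [OK], height=2
  node 42: h_left=-1, h_right=-1, diff=0 [OK], height=0
  node 47: h_left=-1, h_right=-1, diff=0 [OK], height=0
  node 45: h_left=0, h_right=0, diff=0 [OK], height=1
  node 31: h_left=2, h_right=1, diff=1 [OK], height=3
All nodes satisfy the balance condition.
Result: Balanced


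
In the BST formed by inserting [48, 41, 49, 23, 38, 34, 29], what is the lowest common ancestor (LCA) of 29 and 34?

Tree insertion order: [48, 41, 49, 23, 38, 34, 29]
Tree (level-order array): [48, 41, 49, 23, None, None, None, None, 38, 34, None, 29]
In a BST, the LCA of p=29, q=34 is the first node v on the
root-to-leaf path with p <= v <= q (go left if both < v, right if both > v).
Walk from root:
  at 48: both 29 and 34 < 48, go left
  at 41: both 29 and 34 < 41, go left
  at 23: both 29 and 34 > 23, go right
  at 38: both 29 and 34 < 38, go left
  at 34: 29 <= 34 <= 34, this is the LCA
LCA = 34


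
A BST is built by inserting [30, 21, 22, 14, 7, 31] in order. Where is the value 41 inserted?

Starting tree (level order): [30, 21, 31, 14, 22, None, None, 7]
Insertion path: 30 -> 31
Result: insert 41 as right child of 31
Final tree (level order): [30, 21, 31, 14, 22, None, 41, 7]


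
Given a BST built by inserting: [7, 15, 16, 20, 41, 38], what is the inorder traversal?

Tree insertion order: [7, 15, 16, 20, 41, 38]
Tree (level-order array): [7, None, 15, None, 16, None, 20, None, 41, 38]
Inorder traversal: [7, 15, 16, 20, 38, 41]


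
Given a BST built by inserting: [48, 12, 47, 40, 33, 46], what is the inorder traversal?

Tree insertion order: [48, 12, 47, 40, 33, 46]
Tree (level-order array): [48, 12, None, None, 47, 40, None, 33, 46]
Inorder traversal: [12, 33, 40, 46, 47, 48]


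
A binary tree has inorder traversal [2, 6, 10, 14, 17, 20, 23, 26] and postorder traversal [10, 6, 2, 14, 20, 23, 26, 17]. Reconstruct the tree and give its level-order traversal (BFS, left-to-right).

Inorder:   [2, 6, 10, 14, 17, 20, 23, 26]
Postorder: [10, 6, 2, 14, 20, 23, 26, 17]
Algorithm: postorder visits root last, so walk postorder right-to-left;
each value is the root of the current inorder slice — split it at that
value, recurse on the right subtree first, then the left.
Recursive splits:
  root=17; inorder splits into left=[2, 6, 10, 14], right=[20, 23, 26]
  root=26; inorder splits into left=[20, 23], right=[]
  root=23; inorder splits into left=[20], right=[]
  root=20; inorder splits into left=[], right=[]
  root=14; inorder splits into left=[2, 6, 10], right=[]
  root=2; inorder splits into left=[], right=[6, 10]
  root=6; inorder splits into left=[], right=[10]
  root=10; inorder splits into left=[], right=[]
Reconstructed level-order: [17, 14, 26, 2, 23, 6, 20, 10]


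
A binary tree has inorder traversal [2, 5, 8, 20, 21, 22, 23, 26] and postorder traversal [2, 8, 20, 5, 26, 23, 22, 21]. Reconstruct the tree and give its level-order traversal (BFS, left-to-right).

Inorder:   [2, 5, 8, 20, 21, 22, 23, 26]
Postorder: [2, 8, 20, 5, 26, 23, 22, 21]
Algorithm: postorder visits root last, so walk postorder right-to-left;
each value is the root of the current inorder slice — split it at that
value, recurse on the right subtree first, then the left.
Recursive splits:
  root=21; inorder splits into left=[2, 5, 8, 20], right=[22, 23, 26]
  root=22; inorder splits into left=[], right=[23, 26]
  root=23; inorder splits into left=[], right=[26]
  root=26; inorder splits into left=[], right=[]
  root=5; inorder splits into left=[2], right=[8, 20]
  root=20; inorder splits into left=[8], right=[]
  root=8; inorder splits into left=[], right=[]
  root=2; inorder splits into left=[], right=[]
Reconstructed level-order: [21, 5, 22, 2, 20, 23, 8, 26]


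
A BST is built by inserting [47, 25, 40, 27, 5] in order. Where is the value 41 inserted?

Starting tree (level order): [47, 25, None, 5, 40, None, None, 27]
Insertion path: 47 -> 25 -> 40
Result: insert 41 as right child of 40
Final tree (level order): [47, 25, None, 5, 40, None, None, 27, 41]


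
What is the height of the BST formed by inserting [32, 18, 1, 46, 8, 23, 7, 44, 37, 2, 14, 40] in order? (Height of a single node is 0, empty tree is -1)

Insertion order: [32, 18, 1, 46, 8, 23, 7, 44, 37, 2, 14, 40]
Tree (level-order array): [32, 18, 46, 1, 23, 44, None, None, 8, None, None, 37, None, 7, 14, None, 40, 2]
Compute height bottom-up (empty subtree = -1):
  height(2) = 1 + max(-1, -1) = 0
  height(7) = 1 + max(0, -1) = 1
  height(14) = 1 + max(-1, -1) = 0
  height(8) = 1 + max(1, 0) = 2
  height(1) = 1 + max(-1, 2) = 3
  height(23) = 1 + max(-1, -1) = 0
  height(18) = 1 + max(3, 0) = 4
  height(40) = 1 + max(-1, -1) = 0
  height(37) = 1 + max(-1, 0) = 1
  height(44) = 1 + max(1, -1) = 2
  height(46) = 1 + max(2, -1) = 3
  height(32) = 1 + max(4, 3) = 5
Height = 5


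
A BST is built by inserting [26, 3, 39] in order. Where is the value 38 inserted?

Starting tree (level order): [26, 3, 39]
Insertion path: 26 -> 39
Result: insert 38 as left child of 39
Final tree (level order): [26, 3, 39, None, None, 38]


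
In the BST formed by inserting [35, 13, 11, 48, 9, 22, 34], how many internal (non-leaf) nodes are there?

Tree built from: [35, 13, 11, 48, 9, 22, 34]
Tree (level-order array): [35, 13, 48, 11, 22, None, None, 9, None, None, 34]
Rule: An internal node has at least one child.
Per-node child counts:
  node 35: 2 child(ren)
  node 13: 2 child(ren)
  node 11: 1 child(ren)
  node 9: 0 child(ren)
  node 22: 1 child(ren)
  node 34: 0 child(ren)
  node 48: 0 child(ren)
Matching nodes: [35, 13, 11, 22]
Count of internal (non-leaf) nodes: 4


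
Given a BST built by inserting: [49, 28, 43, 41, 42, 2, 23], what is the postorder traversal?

Tree insertion order: [49, 28, 43, 41, 42, 2, 23]
Tree (level-order array): [49, 28, None, 2, 43, None, 23, 41, None, None, None, None, 42]
Postorder traversal: [23, 2, 42, 41, 43, 28, 49]


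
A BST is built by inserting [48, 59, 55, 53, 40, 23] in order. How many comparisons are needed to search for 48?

Search path for 48: 48
Found: True
Comparisons: 1


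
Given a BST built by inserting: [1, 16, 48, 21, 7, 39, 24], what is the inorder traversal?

Tree insertion order: [1, 16, 48, 21, 7, 39, 24]
Tree (level-order array): [1, None, 16, 7, 48, None, None, 21, None, None, 39, 24]
Inorder traversal: [1, 7, 16, 21, 24, 39, 48]


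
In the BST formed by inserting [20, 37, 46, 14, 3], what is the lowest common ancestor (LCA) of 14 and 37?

Tree insertion order: [20, 37, 46, 14, 3]
Tree (level-order array): [20, 14, 37, 3, None, None, 46]
In a BST, the LCA of p=14, q=37 is the first node v on the
root-to-leaf path with p <= v <= q (go left if both < v, right if both > v).
Walk from root:
  at 20: 14 <= 20 <= 37, this is the LCA
LCA = 20


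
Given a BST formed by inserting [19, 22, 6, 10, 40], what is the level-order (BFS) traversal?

Tree insertion order: [19, 22, 6, 10, 40]
Tree (level-order array): [19, 6, 22, None, 10, None, 40]
BFS from the root, enqueuing left then right child of each popped node:
  queue [19] -> pop 19, enqueue [6, 22], visited so far: [19]
  queue [6, 22] -> pop 6, enqueue [10], visited so far: [19, 6]
  queue [22, 10] -> pop 22, enqueue [40], visited so far: [19, 6, 22]
  queue [10, 40] -> pop 10, enqueue [none], visited so far: [19, 6, 22, 10]
  queue [40] -> pop 40, enqueue [none], visited so far: [19, 6, 22, 10, 40]
Result: [19, 6, 22, 10, 40]


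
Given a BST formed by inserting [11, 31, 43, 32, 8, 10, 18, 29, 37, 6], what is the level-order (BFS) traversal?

Tree insertion order: [11, 31, 43, 32, 8, 10, 18, 29, 37, 6]
Tree (level-order array): [11, 8, 31, 6, 10, 18, 43, None, None, None, None, None, 29, 32, None, None, None, None, 37]
BFS from the root, enqueuing left then right child of each popped node:
  queue [11] -> pop 11, enqueue [8, 31], visited so far: [11]
  queue [8, 31] -> pop 8, enqueue [6, 10], visited so far: [11, 8]
  queue [31, 6, 10] -> pop 31, enqueue [18, 43], visited so far: [11, 8, 31]
  queue [6, 10, 18, 43] -> pop 6, enqueue [none], visited so far: [11, 8, 31, 6]
  queue [10, 18, 43] -> pop 10, enqueue [none], visited so far: [11, 8, 31, 6, 10]
  queue [18, 43] -> pop 18, enqueue [29], visited so far: [11, 8, 31, 6, 10, 18]
  queue [43, 29] -> pop 43, enqueue [32], visited so far: [11, 8, 31, 6, 10, 18, 43]
  queue [29, 32] -> pop 29, enqueue [none], visited so far: [11, 8, 31, 6, 10, 18, 43, 29]
  queue [32] -> pop 32, enqueue [37], visited so far: [11, 8, 31, 6, 10, 18, 43, 29, 32]
  queue [37] -> pop 37, enqueue [none], visited so far: [11, 8, 31, 6, 10, 18, 43, 29, 32, 37]
Result: [11, 8, 31, 6, 10, 18, 43, 29, 32, 37]


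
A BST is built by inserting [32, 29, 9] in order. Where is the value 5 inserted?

Starting tree (level order): [32, 29, None, 9]
Insertion path: 32 -> 29 -> 9
Result: insert 5 as left child of 9
Final tree (level order): [32, 29, None, 9, None, 5]


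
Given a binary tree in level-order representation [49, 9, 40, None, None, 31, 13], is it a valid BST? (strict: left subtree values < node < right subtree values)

Level-order array: [49, 9, 40, None, None, 31, 13]
Validate using subtree bounds (lo, hi): at each node, require lo < value < hi,
then recurse left with hi=value and right with lo=value.
Preorder trace (stopping at first violation):
  at node 49 with bounds (-inf, +inf): OK
  at node 9 with bounds (-inf, 49): OK
  at node 40 with bounds (49, +inf): VIOLATION
Node 40 violates its bound: not (49 < 40 < +inf).
Result: Not a valid BST


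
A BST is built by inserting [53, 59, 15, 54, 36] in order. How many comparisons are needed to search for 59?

Search path for 59: 53 -> 59
Found: True
Comparisons: 2


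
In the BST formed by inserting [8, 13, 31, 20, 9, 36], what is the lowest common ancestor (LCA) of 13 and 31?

Tree insertion order: [8, 13, 31, 20, 9, 36]
Tree (level-order array): [8, None, 13, 9, 31, None, None, 20, 36]
In a BST, the LCA of p=13, q=31 is the first node v on the
root-to-leaf path with p <= v <= q (go left if both < v, right if both > v).
Walk from root:
  at 8: both 13 and 31 > 8, go right
  at 13: 13 <= 13 <= 31, this is the LCA
LCA = 13


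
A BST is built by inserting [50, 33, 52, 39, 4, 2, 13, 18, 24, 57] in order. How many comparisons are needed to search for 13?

Search path for 13: 50 -> 33 -> 4 -> 13
Found: True
Comparisons: 4


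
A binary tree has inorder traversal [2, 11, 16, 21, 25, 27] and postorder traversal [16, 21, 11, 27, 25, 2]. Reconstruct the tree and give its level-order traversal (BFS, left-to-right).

Inorder:   [2, 11, 16, 21, 25, 27]
Postorder: [16, 21, 11, 27, 25, 2]
Algorithm: postorder visits root last, so walk postorder right-to-left;
each value is the root of the current inorder slice — split it at that
value, recurse on the right subtree first, then the left.
Recursive splits:
  root=2; inorder splits into left=[], right=[11, 16, 21, 25, 27]
  root=25; inorder splits into left=[11, 16, 21], right=[27]
  root=27; inorder splits into left=[], right=[]
  root=11; inorder splits into left=[], right=[16, 21]
  root=21; inorder splits into left=[16], right=[]
  root=16; inorder splits into left=[], right=[]
Reconstructed level-order: [2, 25, 11, 27, 21, 16]


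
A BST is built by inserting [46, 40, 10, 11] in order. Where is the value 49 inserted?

Starting tree (level order): [46, 40, None, 10, None, None, 11]
Insertion path: 46
Result: insert 49 as right child of 46
Final tree (level order): [46, 40, 49, 10, None, None, None, None, 11]


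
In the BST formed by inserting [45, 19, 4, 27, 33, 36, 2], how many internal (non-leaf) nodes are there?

Tree built from: [45, 19, 4, 27, 33, 36, 2]
Tree (level-order array): [45, 19, None, 4, 27, 2, None, None, 33, None, None, None, 36]
Rule: An internal node has at least one child.
Per-node child counts:
  node 45: 1 child(ren)
  node 19: 2 child(ren)
  node 4: 1 child(ren)
  node 2: 0 child(ren)
  node 27: 1 child(ren)
  node 33: 1 child(ren)
  node 36: 0 child(ren)
Matching nodes: [45, 19, 4, 27, 33]
Count of internal (non-leaf) nodes: 5


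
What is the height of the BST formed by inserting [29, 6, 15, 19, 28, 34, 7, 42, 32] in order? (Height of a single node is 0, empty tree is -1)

Insertion order: [29, 6, 15, 19, 28, 34, 7, 42, 32]
Tree (level-order array): [29, 6, 34, None, 15, 32, 42, 7, 19, None, None, None, None, None, None, None, 28]
Compute height bottom-up (empty subtree = -1):
  height(7) = 1 + max(-1, -1) = 0
  height(28) = 1 + max(-1, -1) = 0
  height(19) = 1 + max(-1, 0) = 1
  height(15) = 1 + max(0, 1) = 2
  height(6) = 1 + max(-1, 2) = 3
  height(32) = 1 + max(-1, -1) = 0
  height(42) = 1 + max(-1, -1) = 0
  height(34) = 1 + max(0, 0) = 1
  height(29) = 1 + max(3, 1) = 4
Height = 4


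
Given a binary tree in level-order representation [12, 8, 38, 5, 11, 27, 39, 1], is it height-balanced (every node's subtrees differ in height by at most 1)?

Tree (level-order array): [12, 8, 38, 5, 11, 27, 39, 1]
Definition: a tree is height-balanced if, at every node, |h(left) - h(right)| <= 1 (empty subtree has height -1).
Bottom-up per-node check:
  node 1: h_left=-1, h_right=-1, diff=0 [OK], height=0
  node 5: h_left=0, h_right=-1, diff=1 [OK], height=1
  node 11: h_left=-1, h_right=-1, diff=0 [OK], height=0
  node 8: h_left=1, h_right=0, diff=1 [OK], height=2
  node 27: h_left=-1, h_right=-1, diff=0 [OK], height=0
  node 39: h_left=-1, h_right=-1, diff=0 [OK], height=0
  node 38: h_left=0, h_right=0, diff=0 [OK], height=1
  node 12: h_left=2, h_right=1, diff=1 [OK], height=3
All nodes satisfy the balance condition.
Result: Balanced


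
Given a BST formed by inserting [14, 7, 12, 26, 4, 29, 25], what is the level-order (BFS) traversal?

Tree insertion order: [14, 7, 12, 26, 4, 29, 25]
Tree (level-order array): [14, 7, 26, 4, 12, 25, 29]
BFS from the root, enqueuing left then right child of each popped node:
  queue [14] -> pop 14, enqueue [7, 26], visited so far: [14]
  queue [7, 26] -> pop 7, enqueue [4, 12], visited so far: [14, 7]
  queue [26, 4, 12] -> pop 26, enqueue [25, 29], visited so far: [14, 7, 26]
  queue [4, 12, 25, 29] -> pop 4, enqueue [none], visited so far: [14, 7, 26, 4]
  queue [12, 25, 29] -> pop 12, enqueue [none], visited so far: [14, 7, 26, 4, 12]
  queue [25, 29] -> pop 25, enqueue [none], visited so far: [14, 7, 26, 4, 12, 25]
  queue [29] -> pop 29, enqueue [none], visited so far: [14, 7, 26, 4, 12, 25, 29]
Result: [14, 7, 26, 4, 12, 25, 29]


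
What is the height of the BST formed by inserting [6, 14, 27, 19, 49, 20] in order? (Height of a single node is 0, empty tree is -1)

Insertion order: [6, 14, 27, 19, 49, 20]
Tree (level-order array): [6, None, 14, None, 27, 19, 49, None, 20]
Compute height bottom-up (empty subtree = -1):
  height(20) = 1 + max(-1, -1) = 0
  height(19) = 1 + max(-1, 0) = 1
  height(49) = 1 + max(-1, -1) = 0
  height(27) = 1 + max(1, 0) = 2
  height(14) = 1 + max(-1, 2) = 3
  height(6) = 1 + max(-1, 3) = 4
Height = 4


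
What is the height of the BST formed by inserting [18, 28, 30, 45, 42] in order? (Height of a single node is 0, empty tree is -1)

Insertion order: [18, 28, 30, 45, 42]
Tree (level-order array): [18, None, 28, None, 30, None, 45, 42]
Compute height bottom-up (empty subtree = -1):
  height(42) = 1 + max(-1, -1) = 0
  height(45) = 1 + max(0, -1) = 1
  height(30) = 1 + max(-1, 1) = 2
  height(28) = 1 + max(-1, 2) = 3
  height(18) = 1 + max(-1, 3) = 4
Height = 4


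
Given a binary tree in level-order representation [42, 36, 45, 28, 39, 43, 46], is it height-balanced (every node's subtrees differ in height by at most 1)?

Tree (level-order array): [42, 36, 45, 28, 39, 43, 46]
Definition: a tree is height-balanced if, at every node, |h(left) - h(right)| <= 1 (empty subtree has height -1).
Bottom-up per-node check:
  node 28: h_left=-1, h_right=-1, diff=0 [OK], height=0
  node 39: h_left=-1, h_right=-1, diff=0 [OK], height=0
  node 36: h_left=0, h_right=0, diff=0 [OK], height=1
  node 43: h_left=-1, h_right=-1, diff=0 [OK], height=0
  node 46: h_left=-1, h_right=-1, diff=0 [OK], height=0
  node 45: h_left=0, h_right=0, diff=0 [OK], height=1
  node 42: h_left=1, h_right=1, diff=0 [OK], height=2
All nodes satisfy the balance condition.
Result: Balanced


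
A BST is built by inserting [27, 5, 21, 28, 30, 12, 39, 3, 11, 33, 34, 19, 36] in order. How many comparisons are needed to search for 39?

Search path for 39: 27 -> 28 -> 30 -> 39
Found: True
Comparisons: 4


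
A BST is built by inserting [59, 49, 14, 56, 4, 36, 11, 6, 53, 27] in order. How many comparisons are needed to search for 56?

Search path for 56: 59 -> 49 -> 56
Found: True
Comparisons: 3


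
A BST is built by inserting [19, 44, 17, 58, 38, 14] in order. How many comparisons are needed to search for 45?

Search path for 45: 19 -> 44 -> 58
Found: False
Comparisons: 3


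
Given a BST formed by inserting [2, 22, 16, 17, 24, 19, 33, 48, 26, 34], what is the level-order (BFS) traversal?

Tree insertion order: [2, 22, 16, 17, 24, 19, 33, 48, 26, 34]
Tree (level-order array): [2, None, 22, 16, 24, None, 17, None, 33, None, 19, 26, 48, None, None, None, None, 34]
BFS from the root, enqueuing left then right child of each popped node:
  queue [2] -> pop 2, enqueue [22], visited so far: [2]
  queue [22] -> pop 22, enqueue [16, 24], visited so far: [2, 22]
  queue [16, 24] -> pop 16, enqueue [17], visited so far: [2, 22, 16]
  queue [24, 17] -> pop 24, enqueue [33], visited so far: [2, 22, 16, 24]
  queue [17, 33] -> pop 17, enqueue [19], visited so far: [2, 22, 16, 24, 17]
  queue [33, 19] -> pop 33, enqueue [26, 48], visited so far: [2, 22, 16, 24, 17, 33]
  queue [19, 26, 48] -> pop 19, enqueue [none], visited so far: [2, 22, 16, 24, 17, 33, 19]
  queue [26, 48] -> pop 26, enqueue [none], visited so far: [2, 22, 16, 24, 17, 33, 19, 26]
  queue [48] -> pop 48, enqueue [34], visited so far: [2, 22, 16, 24, 17, 33, 19, 26, 48]
  queue [34] -> pop 34, enqueue [none], visited so far: [2, 22, 16, 24, 17, 33, 19, 26, 48, 34]
Result: [2, 22, 16, 24, 17, 33, 19, 26, 48, 34]


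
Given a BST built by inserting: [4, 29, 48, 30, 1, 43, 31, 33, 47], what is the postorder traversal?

Tree insertion order: [4, 29, 48, 30, 1, 43, 31, 33, 47]
Tree (level-order array): [4, 1, 29, None, None, None, 48, 30, None, None, 43, 31, 47, None, 33]
Postorder traversal: [1, 33, 31, 47, 43, 30, 48, 29, 4]


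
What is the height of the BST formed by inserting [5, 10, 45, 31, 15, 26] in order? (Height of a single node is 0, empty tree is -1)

Insertion order: [5, 10, 45, 31, 15, 26]
Tree (level-order array): [5, None, 10, None, 45, 31, None, 15, None, None, 26]
Compute height bottom-up (empty subtree = -1):
  height(26) = 1 + max(-1, -1) = 0
  height(15) = 1 + max(-1, 0) = 1
  height(31) = 1 + max(1, -1) = 2
  height(45) = 1 + max(2, -1) = 3
  height(10) = 1 + max(-1, 3) = 4
  height(5) = 1 + max(-1, 4) = 5
Height = 5


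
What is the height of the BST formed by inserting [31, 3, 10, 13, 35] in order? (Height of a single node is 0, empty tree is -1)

Insertion order: [31, 3, 10, 13, 35]
Tree (level-order array): [31, 3, 35, None, 10, None, None, None, 13]
Compute height bottom-up (empty subtree = -1):
  height(13) = 1 + max(-1, -1) = 0
  height(10) = 1 + max(-1, 0) = 1
  height(3) = 1 + max(-1, 1) = 2
  height(35) = 1 + max(-1, -1) = 0
  height(31) = 1 + max(2, 0) = 3
Height = 3


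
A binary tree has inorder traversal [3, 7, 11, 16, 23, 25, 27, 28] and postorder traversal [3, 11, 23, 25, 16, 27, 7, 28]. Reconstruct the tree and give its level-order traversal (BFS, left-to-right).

Inorder:   [3, 7, 11, 16, 23, 25, 27, 28]
Postorder: [3, 11, 23, 25, 16, 27, 7, 28]
Algorithm: postorder visits root last, so walk postorder right-to-left;
each value is the root of the current inorder slice — split it at that
value, recurse on the right subtree first, then the left.
Recursive splits:
  root=28; inorder splits into left=[3, 7, 11, 16, 23, 25, 27], right=[]
  root=7; inorder splits into left=[3], right=[11, 16, 23, 25, 27]
  root=27; inorder splits into left=[11, 16, 23, 25], right=[]
  root=16; inorder splits into left=[11], right=[23, 25]
  root=25; inorder splits into left=[23], right=[]
  root=23; inorder splits into left=[], right=[]
  root=11; inorder splits into left=[], right=[]
  root=3; inorder splits into left=[], right=[]
Reconstructed level-order: [28, 7, 3, 27, 16, 11, 25, 23]
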